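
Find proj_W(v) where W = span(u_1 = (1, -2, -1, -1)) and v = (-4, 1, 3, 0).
proj_W(v) = (-9/7, 18/7, 9/7, 9/7)

Set up U = [u_1 | ... | u_1] ∈ R^(4×1). The projector onto W = col(U) is P = U (U^T U)^(-1) U^T.
Compute U^T U =
  [7],
and U^T v = (-9).
Solve U^T U · c = U^T v for the coefficients: c = (-9/7). The projection is proj_W(v) = U c.
Check: (v - proj_W(v)) · u_1 = 0  (should be 0).
Result: proj_W(v) = (-9/7, 18/7, 9/7, 9/7).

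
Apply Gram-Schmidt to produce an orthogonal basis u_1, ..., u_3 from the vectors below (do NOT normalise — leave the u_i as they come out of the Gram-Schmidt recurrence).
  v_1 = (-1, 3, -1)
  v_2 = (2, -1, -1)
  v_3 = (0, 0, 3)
Orthogonal basis:
  u_1 = (-1, 3, -1)
  u_2 = (18/11, 1/11, -15/11)
  u_3 = (6/5, 9/10, 3/2)

Apply the Gram-Schmidt recurrence
  u_1 = v_1
  u_i = v_i − Σ_{j<i} ((v_i · u_j) / (u_j · u_j)) · u_j.

Step by step this gives:
  u_1 = (-1, 3, -1)
  u_2 = (18/11, 1/11, -15/11)
  u_3 = (6/5, 9/10, 3/2)

Orthogonality check:
  u_2 · u_1 = 0 (should be 0)
  u_3 · u_1 = 0 (should be 0)
  u_3 · u_2 = 0 (should be 0)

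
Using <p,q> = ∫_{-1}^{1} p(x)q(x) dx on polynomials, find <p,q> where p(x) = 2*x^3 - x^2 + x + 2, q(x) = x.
<p,q> = 22/15

Expand the product: p(x)·q(x) = 2*x^4 - x^3 + x^2 + 2*x.
∫_{-1}^{1} of each monomial x^k gives [2/(k+1) if k even, 0 if k odd]. Integrating term-by-term (or equivalently evaluating the antiderivative F(x) = 2*x^5/5 - x^4/4 + x^3/3 + x^2 at the endpoints):
  F(1) − F(−1) = 89/60 − (1/60) = 22/15.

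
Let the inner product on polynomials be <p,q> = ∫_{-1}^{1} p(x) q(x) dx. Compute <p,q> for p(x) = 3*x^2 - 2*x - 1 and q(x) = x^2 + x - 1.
<p,q> = -4/5

Expand the product: p(x)·q(x) = 3*x^4 + x^3 - 6*x^2 + x + 1.
∫_{-1}^{1} of each monomial x^k gives [2/(k+1) if k even, 0 if k odd]. Integrating term-by-term (or equivalently evaluating the antiderivative F(x) = 3*x^5/5 + x^4/4 - 2*x^3 + x^2/2 + x at the endpoints):
  F(1) − F(−1) = 7/20 − (23/20) = -4/5.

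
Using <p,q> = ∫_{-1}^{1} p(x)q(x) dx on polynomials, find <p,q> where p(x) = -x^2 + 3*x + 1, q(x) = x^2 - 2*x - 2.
<p,q> = -32/5

Expand the product: p(x)·q(x) = -x^4 + 5*x^3 - 3*x^2 - 8*x - 2.
∫_{-1}^{1} of each monomial x^k gives [2/(k+1) if k even, 0 if k odd]. Integrating term-by-term (or equivalently evaluating the antiderivative F(x) = -x^5/5 + 5*x^4/4 - x^3 - 4*x^2 - 2*x at the endpoints):
  F(1) − F(−1) = -119/20 − (9/20) = -32/5.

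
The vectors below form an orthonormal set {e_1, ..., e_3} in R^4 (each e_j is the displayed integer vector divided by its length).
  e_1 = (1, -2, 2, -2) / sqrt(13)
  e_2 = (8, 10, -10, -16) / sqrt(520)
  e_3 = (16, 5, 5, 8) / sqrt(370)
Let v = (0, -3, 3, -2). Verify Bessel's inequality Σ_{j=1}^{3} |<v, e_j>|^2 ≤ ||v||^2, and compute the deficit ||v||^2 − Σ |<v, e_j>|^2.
Σ |<v, e_j>|^2 = 810/37; ||v||^2 = 22; deficit = 4/37

Write each e_j = u_j / sqrt(<u_j, u_j>) where u_j is the displayed integer vector. Then <v, e_j> = <v, u_j> / sqrt(<u_j, u_j>), so |<v, e_j>|^2 = <v, u_j>^2 / <u_j, u_j>.
Coefficients: <v, e_1> = 16/sqrt(13), <v, e_2> = -28/sqrt(520), <v, e_3> = -16/sqrt(370).
Square and sum: Σ |<v, e_j>|^2 = 810/37.
Compute ||v||^2 = v·v = 22.
Deficit = 22 − 810/37 = 4/37 ≥ 0, confirming Bessel's inequality. (The deficit equals ||v − Σ <v,e_j> e_j||^2, the squared distance from v to span{e_j}.)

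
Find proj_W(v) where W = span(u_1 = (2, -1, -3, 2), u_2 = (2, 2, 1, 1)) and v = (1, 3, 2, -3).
proj_W(v) = (4/179, 415/179, 550/179, -135/179)

Set up U = [u_1 | ... | u_2] ∈ R^(4×2). The projector onto W = col(U) is P = U (U^T U)^(-1) U^T.
Compute U^T U =
  [18, 1]
  [1, 10],
and U^T v = (-13, 7).
Solve U^T U · c = U^T v for the coefficients: c = (-137/179, 139/179). The projection is proj_W(v) = U c.
Check: (v - proj_W(v)) · u_1 = 0  (should be 0).
Check: (v - proj_W(v)) · u_2 = 0  (should be 0).
Result: proj_W(v) = (4/179, 415/179, 550/179, -135/179).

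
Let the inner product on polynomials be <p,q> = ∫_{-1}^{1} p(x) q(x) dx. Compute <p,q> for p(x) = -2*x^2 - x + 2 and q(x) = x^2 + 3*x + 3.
<p,q> = 98/15

Expand the product: p(x)·q(x) = -2*x^4 - 7*x^3 - 7*x^2 + 3*x + 6.
∫_{-1}^{1} of each monomial x^k gives [2/(k+1) if k even, 0 if k odd]. Integrating term-by-term (or equivalently evaluating the antiderivative F(x) = -2*x^5/5 - 7*x^4/4 - 7*x^3/3 + 3*x^2/2 + 6*x at the endpoints):
  F(1) − F(−1) = 181/60 − (-211/60) = 98/15.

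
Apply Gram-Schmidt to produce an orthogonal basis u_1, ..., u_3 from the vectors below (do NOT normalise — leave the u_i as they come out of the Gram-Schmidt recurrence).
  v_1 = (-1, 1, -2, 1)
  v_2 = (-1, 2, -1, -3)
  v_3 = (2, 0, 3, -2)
Orthogonal basis:
  u_1 = (-1, 1, -2, 1)
  u_2 = (-5/7, 12/7, -3/7, -23/7)
  u_3 = (77/101, 98/101, 26/101, 31/101)

Apply the Gram-Schmidt recurrence
  u_1 = v_1
  u_i = v_i − Σ_{j<i} ((v_i · u_j) / (u_j · u_j)) · u_j.

Step by step this gives:
  u_1 = (-1, 1, -2, 1)
  u_2 = (-5/7, 12/7, -3/7, -23/7)
  u_3 = (77/101, 98/101, 26/101, 31/101)

Orthogonality check:
  u_2 · u_1 = 0 (should be 0)
  u_3 · u_1 = 0 (should be 0)
  u_3 · u_2 = 0 (should be 0)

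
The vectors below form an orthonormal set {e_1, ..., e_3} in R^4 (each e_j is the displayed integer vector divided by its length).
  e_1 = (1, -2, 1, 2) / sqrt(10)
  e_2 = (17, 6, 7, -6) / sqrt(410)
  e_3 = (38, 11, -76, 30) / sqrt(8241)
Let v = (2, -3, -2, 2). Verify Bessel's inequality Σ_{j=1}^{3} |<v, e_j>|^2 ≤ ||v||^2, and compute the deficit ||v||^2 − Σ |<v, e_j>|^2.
Σ |<v, e_j>|^2 = 1215/67; ||v||^2 = 21; deficit = 192/67

Write each e_j = u_j / sqrt(<u_j, u_j>) where u_j is the displayed integer vector. Then <v, e_j> = <v, u_j> / sqrt(<u_j, u_j>), so |<v, e_j>|^2 = <v, u_j>^2 / <u_j, u_j>.
Coefficients: <v, e_1> = 10/sqrt(10), <v, e_2> = -10/sqrt(410), <v, e_3> = 255/sqrt(8241).
Square and sum: Σ |<v, e_j>|^2 = 1215/67.
Compute ||v||^2 = v·v = 21.
Deficit = 21 − 1215/67 = 192/67 ≥ 0, confirming Bessel's inequality. (The deficit equals ||v − Σ <v,e_j> e_j||^2, the squared distance from v to span{e_j}.)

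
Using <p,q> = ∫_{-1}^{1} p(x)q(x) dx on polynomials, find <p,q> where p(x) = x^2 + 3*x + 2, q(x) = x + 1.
<p,q> = 20/3

Expand the product: p(x)·q(x) = x^3 + 4*x^2 + 5*x + 2.
∫_{-1}^{1} of each monomial x^k gives [2/(k+1) if k even, 0 if k odd]. Integrating term-by-term (or equivalently evaluating the antiderivative F(x) = x^4/4 + 4*x^3/3 + 5*x^2/2 + 2*x at the endpoints):
  F(1) − F(−1) = 73/12 − (-7/12) = 20/3.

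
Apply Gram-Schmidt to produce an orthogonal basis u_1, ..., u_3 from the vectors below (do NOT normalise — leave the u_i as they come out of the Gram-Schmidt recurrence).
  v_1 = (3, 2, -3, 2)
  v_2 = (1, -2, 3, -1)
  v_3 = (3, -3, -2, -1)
Orthogonal basis:
  u_1 = (3, 2, -3, 2)
  u_2 = (31/13, -14/13, 21/13, -1/13)
  u_3 = (91/246, -334/123, -199/82, -182/123)

Apply the Gram-Schmidt recurrence
  u_1 = v_1
  u_i = v_i − Σ_{j<i} ((v_i · u_j) / (u_j · u_j)) · u_j.

Step by step this gives:
  u_1 = (3, 2, -3, 2)
  u_2 = (31/13, -14/13, 21/13, -1/13)
  u_3 = (91/246, -334/123, -199/82, -182/123)

Orthogonality check:
  u_2 · u_1 = 0 (should be 0)
  u_3 · u_1 = 0 (should be 0)
  u_3 · u_2 = 0 (should be 0)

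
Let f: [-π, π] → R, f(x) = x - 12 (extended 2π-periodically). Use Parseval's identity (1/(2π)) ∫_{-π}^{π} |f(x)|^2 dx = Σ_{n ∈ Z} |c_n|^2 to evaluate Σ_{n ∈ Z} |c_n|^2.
Σ |c_n|^2 = π^2/3 + 144

Expand and integrate term by term over [-π, π]:
  ∫ (x)^2 dx = 1·(2π^3/3); ∫ 2·1·(-12)·x dx = 0 (odd integrand); ∫ (-12)^2 dx = 144·2π.
So (1/(2π)) ∫_{-π}^{π} (x - 12)^2 dx = 1π^2/3 + 144 = π^2/3 + 144.
Parseval ⇒ Σ |c_n|^2 = π^2/3 + 144.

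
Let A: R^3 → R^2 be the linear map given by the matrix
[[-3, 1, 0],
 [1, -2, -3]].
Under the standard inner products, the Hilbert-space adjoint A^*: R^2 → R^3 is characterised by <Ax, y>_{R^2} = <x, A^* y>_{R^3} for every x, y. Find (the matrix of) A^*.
A^* = A^T =
[[-3, 1],
 [1, -2],
 [0, -3]]

For real matrices with standard dot products, the defining identity <Ax, y> = <x, A^* y> gives (Ax)^T y = x^T (A^*) y, i.e. x^T A^T y = x^T (A^*) y. Since this holds for all x, y, we must have A^* = A^T. Therefore
A^* =
[[-3, 1],
 [1, -2],
 [0, -3]].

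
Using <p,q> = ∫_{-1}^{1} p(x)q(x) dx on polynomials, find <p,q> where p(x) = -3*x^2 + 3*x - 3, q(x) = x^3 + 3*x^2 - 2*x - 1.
<p,q> = -22/5

Expand the product: p(x)·q(x) = -3*x^5 - 6*x^4 + 12*x^3 - 12*x^2 + 3*x + 3.
∫_{-1}^{1} of each monomial x^k gives [2/(k+1) if k even, 0 if k odd]. Integrating term-by-term (or equivalently evaluating the antiderivative F(x) = -x^6/2 - 6*x^5/5 + 3*x^4 - 4*x^3 + 3*x^2/2 + 3*x at the endpoints):
  F(1) − F(−1) = 9/5 − (31/5) = -22/5.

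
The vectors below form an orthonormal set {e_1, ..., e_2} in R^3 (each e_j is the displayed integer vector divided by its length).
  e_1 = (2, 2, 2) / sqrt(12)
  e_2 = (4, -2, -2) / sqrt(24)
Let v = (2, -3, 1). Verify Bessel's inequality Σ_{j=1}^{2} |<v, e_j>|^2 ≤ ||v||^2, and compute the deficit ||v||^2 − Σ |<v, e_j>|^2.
Σ |<v, e_j>|^2 = 6; ||v||^2 = 14; deficit = 8

Write each e_j = u_j / sqrt(<u_j, u_j>) where u_j is the displayed integer vector. Then <v, e_j> = <v, u_j> / sqrt(<u_j, u_j>), so |<v, e_j>|^2 = <v, u_j>^2 / <u_j, u_j>.
Coefficients: <v, e_1> = 0/sqrt(12), <v, e_2> = 12/sqrt(24).
Square and sum: Σ |<v, e_j>|^2 = 6.
Compute ||v||^2 = v·v = 14.
Deficit = 14 − 6 = 8 ≥ 0, confirming Bessel's inequality. (The deficit equals ||v − Σ <v,e_j> e_j||^2, the squared distance from v to span{e_j}.)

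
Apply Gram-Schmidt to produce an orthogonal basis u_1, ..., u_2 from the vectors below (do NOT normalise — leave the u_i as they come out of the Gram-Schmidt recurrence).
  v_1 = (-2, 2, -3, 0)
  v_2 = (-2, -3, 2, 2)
Orthogonal basis:
  u_1 = (-2, 2, -3, 0)
  u_2 = (-50/17, -35/17, 10/17, 2)

Apply the Gram-Schmidt recurrence
  u_1 = v_1
  u_i = v_i − Σ_{j<i} ((v_i · u_j) / (u_j · u_j)) · u_j.

Step by step this gives:
  u_1 = (-2, 2, -3, 0)
  u_2 = (-50/17, -35/17, 10/17, 2)

Orthogonality check:
  u_2 · u_1 = 0 (should be 0)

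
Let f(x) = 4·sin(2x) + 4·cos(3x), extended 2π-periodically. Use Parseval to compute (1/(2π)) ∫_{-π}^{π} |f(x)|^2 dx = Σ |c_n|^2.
Σ |c_n|^2 = 16

Expand |f|^2 and use orthogonality of {sin(nx), cos(mx)} on [-π, π]:
  ∫_{-π}^{π} sin(nx)^2 dx = π, ∫ cos(mx)^2 dx = π, and cross terms integrate to 0.
So ∫_{-π}^{π} f(x)^2 dx = 4^2 · π + 4^2 · π = (16 + 16)π.
Divide by 2π: (16 + 16)/2 = 16.
By Parseval, this equals Σ |c_n|^2.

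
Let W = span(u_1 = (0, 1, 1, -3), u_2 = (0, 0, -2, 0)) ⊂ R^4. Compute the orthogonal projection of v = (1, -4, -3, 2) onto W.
proj_W(v) = (0, -1, -3, 3)

Set up U = [u_1 | ... | u_2] ∈ R^(4×2). The projector onto W = col(U) is P = U (U^T U)^(-1) U^T.
Compute U^T U =
  [11, -2]
  [-2, 4],
and U^T v = (-13, 6).
Solve U^T U · c = U^T v for the coefficients: c = (-1, 1). The projection is proj_W(v) = U c.
Check: (v - proj_W(v)) · u_1 = 0  (should be 0).
Check: (v - proj_W(v)) · u_2 = 0  (should be 0).
Result: proj_W(v) = (0, -1, -3, 3).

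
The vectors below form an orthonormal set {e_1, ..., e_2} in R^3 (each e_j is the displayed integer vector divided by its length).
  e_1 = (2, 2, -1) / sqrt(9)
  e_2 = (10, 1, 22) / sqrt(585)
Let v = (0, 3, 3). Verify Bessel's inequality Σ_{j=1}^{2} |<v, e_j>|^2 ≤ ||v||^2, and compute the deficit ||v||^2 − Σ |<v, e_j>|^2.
Σ |<v, e_j>|^2 = 594/65; ||v||^2 = 18; deficit = 576/65

Write each e_j = u_j / sqrt(<u_j, u_j>) where u_j is the displayed integer vector. Then <v, e_j> = <v, u_j> / sqrt(<u_j, u_j>), so |<v, e_j>|^2 = <v, u_j>^2 / <u_j, u_j>.
Coefficients: <v, e_1> = 3/sqrt(9), <v, e_2> = 69/sqrt(585).
Square and sum: Σ |<v, e_j>|^2 = 594/65.
Compute ||v||^2 = v·v = 18.
Deficit = 18 − 594/65 = 576/65 ≥ 0, confirming Bessel's inequality. (The deficit equals ||v − Σ <v,e_j> e_j||^2, the squared distance from v to span{e_j}.)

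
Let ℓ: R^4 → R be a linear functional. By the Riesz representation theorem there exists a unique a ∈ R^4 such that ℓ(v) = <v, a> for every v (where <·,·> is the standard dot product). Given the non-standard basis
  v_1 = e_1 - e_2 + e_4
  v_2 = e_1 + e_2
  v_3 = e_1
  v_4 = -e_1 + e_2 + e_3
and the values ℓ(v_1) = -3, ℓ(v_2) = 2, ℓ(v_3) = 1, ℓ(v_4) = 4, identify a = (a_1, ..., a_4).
a = (1, 1, 4, -3)

Write a = (a_1, ..., a_4) in the standard basis. For each basis vector v_i, ℓ(v_i) = <v_i, a> is a linear equation in the a_j's. Collect the n equations into a matrix system V a = ℓ, where row i of V is v_i (expressed in the standard basis). Since V is invertible (lower-triangular with 1s on the diagonal, up to permutation), solve by back-substitution:
  V =
[[1, -1, 0, 1],
 [1, 1, 0, 0],
 [1, 0, 0, 0],
 [-1, 1, 1, 0]]
  V a = (-3, 2, 1, 4)
Solving gives a = (1, 1, 4, -3).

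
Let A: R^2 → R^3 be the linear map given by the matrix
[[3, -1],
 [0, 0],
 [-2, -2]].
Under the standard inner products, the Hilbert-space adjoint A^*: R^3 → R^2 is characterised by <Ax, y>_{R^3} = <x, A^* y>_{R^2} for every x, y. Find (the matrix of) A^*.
A^* = A^T =
[[3, 0, -2],
 [-1, 0, -2]]

For real matrices with standard dot products, the defining identity <Ax, y> = <x, A^* y> gives (Ax)^T y = x^T (A^*) y, i.e. x^T A^T y = x^T (A^*) y. Since this holds for all x, y, we must have A^* = A^T. Therefore
A^* =
[[3, 0, -2],
 [-1, 0, -2]].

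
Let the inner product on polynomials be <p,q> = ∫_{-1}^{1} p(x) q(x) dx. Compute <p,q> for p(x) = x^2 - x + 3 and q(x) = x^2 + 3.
<p,q> = 112/5

Expand the product: p(x)·q(x) = x^4 - x^3 + 6*x^2 - 3*x + 9.
∫_{-1}^{1} of each monomial x^k gives [2/(k+1) if k even, 0 if k odd]. Integrating term-by-term (or equivalently evaluating the antiderivative F(x) = x^5/5 - x^4/4 + 2*x^3 - 3*x^2/2 + 9*x at the endpoints):
  F(1) − F(−1) = 189/20 − (-259/20) = 112/5.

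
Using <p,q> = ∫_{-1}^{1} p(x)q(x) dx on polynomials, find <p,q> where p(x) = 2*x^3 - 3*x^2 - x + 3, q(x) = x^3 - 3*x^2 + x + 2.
<p,q> = 124/21

Expand the product: p(x)·q(x) = 2*x^6 - 9*x^5 + 10*x^4 + 7*x^3 - 16*x^2 + x + 6.
∫_{-1}^{1} of each monomial x^k gives [2/(k+1) if k even, 0 if k odd]. Integrating term-by-term (or equivalently evaluating the antiderivative F(x) = 2*x^7/7 - 3*x^6/2 + 2*x^5 + 7*x^4/4 - 16*x^3/3 + x^2/2 + 6*x at the endpoints):
  F(1) − F(−1) = 311/84 − (-185/84) = 124/21.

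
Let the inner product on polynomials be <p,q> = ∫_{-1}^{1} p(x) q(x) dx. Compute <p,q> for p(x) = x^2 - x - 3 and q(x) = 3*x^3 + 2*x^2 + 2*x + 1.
<p,q> = -166/15

Expand the product: p(x)·q(x) = 3*x^5 - x^4 - 9*x^3 - 7*x^2 - 7*x - 3.
∫_{-1}^{1} of each monomial x^k gives [2/(k+1) if k even, 0 if k odd]. Integrating term-by-term (or equivalently evaluating the antiderivative F(x) = x^6/2 - x^5/5 - 9*x^4/4 - 7*x^3/3 - 7*x^2/2 - 3*x at the endpoints):
  F(1) − F(−1) = -647/60 − (17/60) = -166/15.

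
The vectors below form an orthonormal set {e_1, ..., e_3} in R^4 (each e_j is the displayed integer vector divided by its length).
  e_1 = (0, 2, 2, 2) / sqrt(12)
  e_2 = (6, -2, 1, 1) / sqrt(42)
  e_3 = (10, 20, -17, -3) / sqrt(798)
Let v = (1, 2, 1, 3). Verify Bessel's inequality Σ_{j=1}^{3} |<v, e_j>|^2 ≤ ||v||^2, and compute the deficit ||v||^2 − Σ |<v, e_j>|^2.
Σ |<v, e_j>|^2 = 258/19; ||v||^2 = 15; deficit = 27/19

Write each e_j = u_j / sqrt(<u_j, u_j>) where u_j is the displayed integer vector. Then <v, e_j> = <v, u_j> / sqrt(<u_j, u_j>), so |<v, e_j>|^2 = <v, u_j>^2 / <u_j, u_j>.
Coefficients: <v, e_1> = 12/sqrt(12), <v, e_2> = 6/sqrt(42), <v, e_3> = 24/sqrt(798).
Square and sum: Σ |<v, e_j>|^2 = 258/19.
Compute ||v||^2 = v·v = 15.
Deficit = 15 − 258/19 = 27/19 ≥ 0, confirming Bessel's inequality. (The deficit equals ||v − Σ <v,e_j> e_j||^2, the squared distance from v to span{e_j}.)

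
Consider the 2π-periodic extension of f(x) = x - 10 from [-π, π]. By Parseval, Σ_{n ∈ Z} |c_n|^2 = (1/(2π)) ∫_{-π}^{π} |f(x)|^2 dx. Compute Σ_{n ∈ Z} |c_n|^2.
Σ |c_n|^2 = π^2/3 + 100

Expand and integrate term by term over [-π, π]:
  ∫ (x)^2 dx = 1·(2π^3/3); ∫ 2·1·(-10)·x dx = 0 (odd integrand); ∫ (-10)^2 dx = 100·2π.
So (1/(2π)) ∫_{-π}^{π} (x - 10)^2 dx = 1π^2/3 + 100 = π^2/3 + 100.
Parseval ⇒ Σ |c_n|^2 = π^2/3 + 100.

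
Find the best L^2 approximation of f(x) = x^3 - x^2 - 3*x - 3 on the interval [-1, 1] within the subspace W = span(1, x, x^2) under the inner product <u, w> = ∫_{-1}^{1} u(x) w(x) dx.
g(x) = -x^2 - 12*x/5 - 3

The best approximation g ∈ W is the orthogonal projection of f onto W. Writing g = a_0 + a_1 x + a_2 x^2, the coefficients solve the normal equations G · a = b where
  G_{ij} = <φ_i, φ_j> and b_i = <f, φ_i>, with φ_0 = 1, φ_1 = x, φ_2 = x^2.
G =
  [2, 0, 2/3]
  [0, 2/3, 0]
  [2/3, 0, 2/5],
b = (-20/3, -8/5, -12/5).
Solving gives a_0 = -3, a_1 = -12/5, a_2 = -1, so
  g(x) = -x^2 - 12*x/5 - 3.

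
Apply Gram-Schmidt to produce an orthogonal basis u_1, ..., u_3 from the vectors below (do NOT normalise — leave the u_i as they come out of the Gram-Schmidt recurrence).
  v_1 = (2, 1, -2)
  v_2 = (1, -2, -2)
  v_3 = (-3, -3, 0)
Orthogonal basis:
  u_1 = (2, 1, -2)
  u_2 = (1/9, -22/9, -10/9)
  u_3 = (-72/65, 24/65, -12/13)

Apply the Gram-Schmidt recurrence
  u_1 = v_1
  u_i = v_i − Σ_{j<i} ((v_i · u_j) / (u_j · u_j)) · u_j.

Step by step this gives:
  u_1 = (2, 1, -2)
  u_2 = (1/9, -22/9, -10/9)
  u_3 = (-72/65, 24/65, -12/13)

Orthogonality check:
  u_2 · u_1 = 0 (should be 0)
  u_3 · u_1 = 0 (should be 0)
  u_3 · u_2 = 0 (should be 0)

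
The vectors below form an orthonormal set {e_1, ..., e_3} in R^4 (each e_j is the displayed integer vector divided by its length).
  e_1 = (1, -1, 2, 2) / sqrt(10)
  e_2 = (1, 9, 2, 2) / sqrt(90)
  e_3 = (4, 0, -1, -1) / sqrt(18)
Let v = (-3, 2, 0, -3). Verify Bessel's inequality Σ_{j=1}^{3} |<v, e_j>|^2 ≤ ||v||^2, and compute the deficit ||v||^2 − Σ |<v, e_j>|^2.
Σ |<v, e_j>|^2 = 35/2; ||v||^2 = 22; deficit = 9/2

Write each e_j = u_j / sqrt(<u_j, u_j>) where u_j is the displayed integer vector. Then <v, e_j> = <v, u_j> / sqrt(<u_j, u_j>), so |<v, e_j>|^2 = <v, u_j>^2 / <u_j, u_j>.
Coefficients: <v, e_1> = -11/sqrt(10), <v, e_2> = 9/sqrt(90), <v, e_3> = -9/sqrt(18).
Square and sum: Σ |<v, e_j>|^2 = 35/2.
Compute ||v||^2 = v·v = 22.
Deficit = 22 − 35/2 = 9/2 ≥ 0, confirming Bessel's inequality. (The deficit equals ||v − Σ <v,e_j> e_j||^2, the squared distance from v to span{e_j}.)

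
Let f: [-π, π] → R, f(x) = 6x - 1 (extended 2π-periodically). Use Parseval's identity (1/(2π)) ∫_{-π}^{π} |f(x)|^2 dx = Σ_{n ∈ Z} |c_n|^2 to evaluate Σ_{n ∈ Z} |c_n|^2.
Σ |c_n|^2 = 12π^2 + 1

Expand and integrate term by term over [-π, π]:
  ∫ (6x)^2 dx = 36·(2π^3/3); ∫ 2·6·(-1)·x dx = 0 (odd integrand); ∫ (-1)^2 dx = 1·2π.
So (1/(2π)) ∫_{-π}^{π} (6x - 1)^2 dx = 36π^2/3 + 1 = 12π^2 + 1.
Parseval ⇒ Σ |c_n|^2 = 12π^2 + 1.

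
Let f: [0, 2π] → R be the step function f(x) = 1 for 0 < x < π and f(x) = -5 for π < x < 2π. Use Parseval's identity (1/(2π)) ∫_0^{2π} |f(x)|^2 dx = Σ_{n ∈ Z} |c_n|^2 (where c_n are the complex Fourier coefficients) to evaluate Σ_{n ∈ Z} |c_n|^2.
Σ |c_n|^2 = 13

Parseval equates the L^2 energy of f (normalised by 1/(2π)) with the ℓ^2 sum of its Fourier coefficients: (1/(2π)) ∫_0^{2π} |f|^2 = Σ |c_n|^2.
Compute the left side: (1/(2π)) [∫_0^π 1^2 dx + ∫_π^{2π} (-5)^2 dx] = (1/(2π)) · (1π + 25π) = (1 + 25)/2 = 13.
So Σ_{n ∈ Z} |c_n|^2 = 13.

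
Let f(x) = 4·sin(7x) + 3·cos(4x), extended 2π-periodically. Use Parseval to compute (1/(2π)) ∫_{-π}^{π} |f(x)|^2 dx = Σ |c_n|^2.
Σ |c_n|^2 = 25/2

Expand |f|^2 and use orthogonality of {sin(nx), cos(mx)} on [-π, π]:
  ∫_{-π}^{π} sin(nx)^2 dx = π, ∫ cos(mx)^2 dx = π, and cross terms integrate to 0.
So ∫_{-π}^{π} f(x)^2 dx = 4^2 · π + 3^2 · π = (16 + 9)π.
Divide by 2π: (16 + 9)/2 = 25/2.
By Parseval, this equals Σ |c_n|^2.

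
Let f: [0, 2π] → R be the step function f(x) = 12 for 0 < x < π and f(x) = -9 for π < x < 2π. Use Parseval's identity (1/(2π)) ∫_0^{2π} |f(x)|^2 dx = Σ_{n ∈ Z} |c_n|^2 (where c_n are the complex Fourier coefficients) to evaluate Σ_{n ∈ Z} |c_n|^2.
Σ |c_n|^2 = 225/2

Parseval equates the L^2 energy of f (normalised by 1/(2π)) with the ℓ^2 sum of its Fourier coefficients: (1/(2π)) ∫_0^{2π} |f|^2 = Σ |c_n|^2.
Compute the left side: (1/(2π)) [∫_0^π 12^2 dx + ∫_π^{2π} (-9)^2 dx] = (1/(2π)) · (144π + 81π) = (144 + 81)/2 = 225/2.
So Σ_{n ∈ Z} |c_n|^2 = 225/2.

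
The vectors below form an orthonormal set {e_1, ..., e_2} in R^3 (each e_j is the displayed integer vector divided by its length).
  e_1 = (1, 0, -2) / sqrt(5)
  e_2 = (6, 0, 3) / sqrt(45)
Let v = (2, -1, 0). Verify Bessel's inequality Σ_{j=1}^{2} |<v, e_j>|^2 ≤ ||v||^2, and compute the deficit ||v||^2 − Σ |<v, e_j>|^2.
Σ |<v, e_j>|^2 = 4; ||v||^2 = 5; deficit = 1

Write each e_j = u_j / sqrt(<u_j, u_j>) where u_j is the displayed integer vector. Then <v, e_j> = <v, u_j> / sqrt(<u_j, u_j>), so |<v, e_j>|^2 = <v, u_j>^2 / <u_j, u_j>.
Coefficients: <v, e_1> = 2/sqrt(5), <v, e_2> = 12/sqrt(45).
Square and sum: Σ |<v, e_j>|^2 = 4.
Compute ||v||^2 = v·v = 5.
Deficit = 5 − 4 = 1 ≥ 0, confirming Bessel's inequality. (The deficit equals ||v − Σ <v,e_j> e_j||^2, the squared distance from v to span{e_j}.)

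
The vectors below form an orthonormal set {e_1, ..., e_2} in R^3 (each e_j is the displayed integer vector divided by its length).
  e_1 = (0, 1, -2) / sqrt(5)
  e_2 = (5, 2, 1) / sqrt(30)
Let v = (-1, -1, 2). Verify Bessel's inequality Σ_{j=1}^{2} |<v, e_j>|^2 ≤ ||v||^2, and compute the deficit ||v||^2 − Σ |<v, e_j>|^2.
Σ |<v, e_j>|^2 = 35/6; ||v||^2 = 6; deficit = 1/6

Write each e_j = u_j / sqrt(<u_j, u_j>) where u_j is the displayed integer vector. Then <v, e_j> = <v, u_j> / sqrt(<u_j, u_j>), so |<v, e_j>|^2 = <v, u_j>^2 / <u_j, u_j>.
Coefficients: <v, e_1> = -5/sqrt(5), <v, e_2> = -5/sqrt(30).
Square and sum: Σ |<v, e_j>|^2 = 35/6.
Compute ||v||^2 = v·v = 6.
Deficit = 6 − 35/6 = 1/6 ≥ 0, confirming Bessel's inequality. (The deficit equals ||v − Σ <v,e_j> e_j||^2, the squared distance from v to span{e_j}.)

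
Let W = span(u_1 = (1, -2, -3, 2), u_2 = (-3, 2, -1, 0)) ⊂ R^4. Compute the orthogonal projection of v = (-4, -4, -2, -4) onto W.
proj_W(v) = (-74/59, 32/59, -68/59, 26/59)

Set up U = [u_1 | ... | u_2] ∈ R^(4×2). The projector onto W = col(U) is P = U (U^T U)^(-1) U^T.
Compute U^T U =
  [18, -4]
  [-4, 14],
and U^T v = (2, 6).
Solve U^T U · c = U^T v for the coefficients: c = (13/59, 29/59). The projection is proj_W(v) = U c.
Check: (v - proj_W(v)) · u_1 = 0  (should be 0).
Check: (v - proj_W(v)) · u_2 = 0  (should be 0).
Result: proj_W(v) = (-74/59, 32/59, -68/59, 26/59).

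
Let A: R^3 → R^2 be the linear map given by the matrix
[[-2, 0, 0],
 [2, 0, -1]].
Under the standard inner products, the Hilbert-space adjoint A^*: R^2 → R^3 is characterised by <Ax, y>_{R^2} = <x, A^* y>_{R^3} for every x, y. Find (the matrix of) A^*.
A^* = A^T =
[[-2, 2],
 [0, 0],
 [0, -1]]

For real matrices with standard dot products, the defining identity <Ax, y> = <x, A^* y> gives (Ax)^T y = x^T (A^*) y, i.e. x^T A^T y = x^T (A^*) y. Since this holds for all x, y, we must have A^* = A^T. Therefore
A^* =
[[-2, 2],
 [0, 0],
 [0, -1]].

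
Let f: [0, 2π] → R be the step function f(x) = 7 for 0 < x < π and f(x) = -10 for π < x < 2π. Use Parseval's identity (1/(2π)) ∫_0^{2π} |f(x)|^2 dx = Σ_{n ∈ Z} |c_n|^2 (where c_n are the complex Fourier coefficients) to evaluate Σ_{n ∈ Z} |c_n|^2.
Σ |c_n|^2 = 149/2

Parseval equates the L^2 energy of f (normalised by 1/(2π)) with the ℓ^2 sum of its Fourier coefficients: (1/(2π)) ∫_0^{2π} |f|^2 = Σ |c_n|^2.
Compute the left side: (1/(2π)) [∫_0^π 7^2 dx + ∫_π^{2π} (-10)^2 dx] = (1/(2π)) · (49π + 100π) = (49 + 100)/2 = 149/2.
So Σ_{n ∈ Z} |c_n|^2 = 149/2.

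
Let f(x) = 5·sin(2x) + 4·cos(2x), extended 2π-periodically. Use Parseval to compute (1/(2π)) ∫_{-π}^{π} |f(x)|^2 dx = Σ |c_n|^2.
Σ |c_n|^2 = 41/2

Expand |f|^2 and use orthogonality of {sin(nx), cos(mx)} on [-π, π]:
  ∫_{-π}^{π} sin(nx)^2 dx = π, ∫ cos(mx)^2 dx = π, and cross terms integrate to 0.
So ∫_{-π}^{π} f(x)^2 dx = 5^2 · π + 4^2 · π = (25 + 16)π.
Divide by 2π: (25 + 16)/2 = 41/2.
By Parseval, this equals Σ |c_n|^2.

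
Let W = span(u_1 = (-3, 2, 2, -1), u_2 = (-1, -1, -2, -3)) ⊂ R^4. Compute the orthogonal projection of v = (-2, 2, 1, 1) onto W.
proj_W(v) = (-3/2, 14/9, 17/9, 7/18)

Set up U = [u_1 | ... | u_2] ∈ R^(4×2). The projector onto W = col(U) is P = U (U^T U)^(-1) U^T.
Compute U^T U =
  [18, 0]
  [0, 15],
and U^T v = (11, -5).
Solve U^T U · c = U^T v for the coefficients: c = (11/18, -1/3). The projection is proj_W(v) = U c.
Check: (v - proj_W(v)) · u_1 = 0  (should be 0).
Check: (v - proj_W(v)) · u_2 = 0  (should be 0).
Result: proj_W(v) = (-3/2, 14/9, 17/9, 7/18).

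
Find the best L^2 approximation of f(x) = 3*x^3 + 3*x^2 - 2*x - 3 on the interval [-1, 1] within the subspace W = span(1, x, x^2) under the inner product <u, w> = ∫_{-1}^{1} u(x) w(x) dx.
g(x) = 3*x^2 - x/5 - 3

The best approximation g ∈ W is the orthogonal projection of f onto W. Writing g = a_0 + a_1 x + a_2 x^2, the coefficients solve the normal equations G · a = b where
  G_{ij} = <φ_i, φ_j> and b_i = <f, φ_i>, with φ_0 = 1, φ_1 = x, φ_2 = x^2.
G =
  [2, 0, 2/3]
  [0, 2/3, 0]
  [2/3, 0, 2/5],
b = (-4, -2/15, -4/5).
Solving gives a_0 = -3, a_1 = -1/5, a_2 = 3, so
  g(x) = 3*x^2 - x/5 - 3.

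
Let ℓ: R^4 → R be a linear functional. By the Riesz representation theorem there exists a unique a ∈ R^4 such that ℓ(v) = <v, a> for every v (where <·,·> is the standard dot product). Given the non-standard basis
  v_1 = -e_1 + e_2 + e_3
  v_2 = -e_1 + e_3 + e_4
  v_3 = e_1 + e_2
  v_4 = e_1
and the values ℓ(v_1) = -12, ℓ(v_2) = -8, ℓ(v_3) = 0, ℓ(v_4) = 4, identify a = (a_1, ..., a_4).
a = (4, -4, -4, 0)

Write a = (a_1, ..., a_4) in the standard basis. For each basis vector v_i, ℓ(v_i) = <v_i, a> is a linear equation in the a_j's. Collect the n equations into a matrix system V a = ℓ, where row i of V is v_i (expressed in the standard basis). Since V is invertible (lower-triangular with 1s on the diagonal, up to permutation), solve by back-substitution:
  V =
[[-1, 1, 1, 0],
 [-1, 0, 1, 1],
 [1, 1, 0, 0],
 [1, 0, 0, 0]]
  V a = (-12, -8, 0, 4)
Solving gives a = (4, -4, -4, 0).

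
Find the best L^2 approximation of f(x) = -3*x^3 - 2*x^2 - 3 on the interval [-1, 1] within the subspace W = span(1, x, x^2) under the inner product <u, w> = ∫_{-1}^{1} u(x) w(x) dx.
g(x) = -2*x^2 - 9*x/5 - 3

The best approximation g ∈ W is the orthogonal projection of f onto W. Writing g = a_0 + a_1 x + a_2 x^2, the coefficients solve the normal equations G · a = b where
  G_{ij} = <φ_i, φ_j> and b_i = <f, φ_i>, with φ_0 = 1, φ_1 = x, φ_2 = x^2.
G =
  [2, 0, 2/3]
  [0, 2/3, 0]
  [2/3, 0, 2/5],
b = (-22/3, -6/5, -14/5).
Solving gives a_0 = -3, a_1 = -9/5, a_2 = -2, so
  g(x) = -2*x^2 - 9*x/5 - 3.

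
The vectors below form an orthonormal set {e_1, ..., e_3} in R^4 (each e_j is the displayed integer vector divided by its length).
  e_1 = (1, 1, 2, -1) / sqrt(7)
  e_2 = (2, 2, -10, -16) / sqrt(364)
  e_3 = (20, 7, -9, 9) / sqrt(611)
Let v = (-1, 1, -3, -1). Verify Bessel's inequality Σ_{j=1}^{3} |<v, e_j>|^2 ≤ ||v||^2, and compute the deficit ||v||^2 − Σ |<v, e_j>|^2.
Σ |<v, e_j>|^2 = 443/47; ||v||^2 = 12; deficit = 121/47

Write each e_j = u_j / sqrt(<u_j, u_j>) where u_j is the displayed integer vector. Then <v, e_j> = <v, u_j> / sqrt(<u_j, u_j>), so |<v, e_j>|^2 = <v, u_j>^2 / <u_j, u_j>.
Coefficients: <v, e_1> = -5/sqrt(7), <v, e_2> = 46/sqrt(364), <v, e_3> = 5/sqrt(611).
Square and sum: Σ |<v, e_j>|^2 = 443/47.
Compute ||v||^2 = v·v = 12.
Deficit = 12 − 443/47 = 121/47 ≥ 0, confirming Bessel's inequality. (The deficit equals ||v − Σ <v,e_j> e_j||^2, the squared distance from v to span{e_j}.)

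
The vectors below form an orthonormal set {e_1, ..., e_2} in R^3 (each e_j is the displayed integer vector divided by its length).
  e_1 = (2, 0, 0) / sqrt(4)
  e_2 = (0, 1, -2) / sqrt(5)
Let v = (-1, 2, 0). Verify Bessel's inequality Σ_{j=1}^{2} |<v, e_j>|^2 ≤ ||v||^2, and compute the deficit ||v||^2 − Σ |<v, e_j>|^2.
Σ |<v, e_j>|^2 = 9/5; ||v||^2 = 5; deficit = 16/5

Write each e_j = u_j / sqrt(<u_j, u_j>) where u_j is the displayed integer vector. Then <v, e_j> = <v, u_j> / sqrt(<u_j, u_j>), so |<v, e_j>|^2 = <v, u_j>^2 / <u_j, u_j>.
Coefficients: <v, e_1> = -2/sqrt(4), <v, e_2> = 2/sqrt(5).
Square and sum: Σ |<v, e_j>|^2 = 9/5.
Compute ||v||^2 = v·v = 5.
Deficit = 5 − 9/5 = 16/5 ≥ 0, confirming Bessel's inequality. (The deficit equals ||v − Σ <v,e_j> e_j||^2, the squared distance from v to span{e_j}.)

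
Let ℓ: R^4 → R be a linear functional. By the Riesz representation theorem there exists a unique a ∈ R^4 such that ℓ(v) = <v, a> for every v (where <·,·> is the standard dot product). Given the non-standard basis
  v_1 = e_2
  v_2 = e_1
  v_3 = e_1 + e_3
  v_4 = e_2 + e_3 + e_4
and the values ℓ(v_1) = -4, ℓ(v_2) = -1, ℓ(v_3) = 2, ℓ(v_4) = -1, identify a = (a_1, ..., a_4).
a = (-1, -4, 3, 0)

Write a = (a_1, ..., a_4) in the standard basis. For each basis vector v_i, ℓ(v_i) = <v_i, a> is a linear equation in the a_j's. Collect the n equations into a matrix system V a = ℓ, where row i of V is v_i (expressed in the standard basis). Since V is invertible (lower-triangular with 1s on the diagonal, up to permutation), solve by back-substitution:
  V =
[[0, 1, 0, 0],
 [1, 0, 0, 0],
 [1, 0, 1, 0],
 [0, 1, 1, 1]]
  V a = (-4, -1, 2, -1)
Solving gives a = (-1, -4, 3, 0).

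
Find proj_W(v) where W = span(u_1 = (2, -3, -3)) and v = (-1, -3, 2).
proj_W(v) = (1/11, -3/22, -3/22)

Set up U = [u_1 | ... | u_1] ∈ R^(3×1). The projector onto W = col(U) is P = U (U^T U)^(-1) U^T.
Compute U^T U =
  [22],
and U^T v = (1).
Solve U^T U · c = U^T v for the coefficients: c = (1/22). The projection is proj_W(v) = U c.
Check: (v - proj_W(v)) · u_1 = 0  (should be 0).
Result: proj_W(v) = (1/11, -3/22, -3/22).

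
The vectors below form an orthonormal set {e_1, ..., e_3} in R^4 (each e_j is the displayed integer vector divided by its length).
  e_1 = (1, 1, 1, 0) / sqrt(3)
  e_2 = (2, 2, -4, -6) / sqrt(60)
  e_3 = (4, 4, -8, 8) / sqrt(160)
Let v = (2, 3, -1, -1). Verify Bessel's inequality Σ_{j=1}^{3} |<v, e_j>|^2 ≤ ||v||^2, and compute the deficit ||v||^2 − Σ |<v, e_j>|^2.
Σ |<v, e_j>|^2 = 29/2; ||v||^2 = 15; deficit = 1/2

Write each e_j = u_j / sqrt(<u_j, u_j>) where u_j is the displayed integer vector. Then <v, e_j> = <v, u_j> / sqrt(<u_j, u_j>), so |<v, e_j>|^2 = <v, u_j>^2 / <u_j, u_j>.
Coefficients: <v, e_1> = 4/sqrt(3), <v, e_2> = 20/sqrt(60), <v, e_3> = 20/sqrt(160).
Square and sum: Σ |<v, e_j>|^2 = 29/2.
Compute ||v||^2 = v·v = 15.
Deficit = 15 − 29/2 = 1/2 ≥ 0, confirming Bessel's inequality. (The deficit equals ||v − Σ <v,e_j> e_j||^2, the squared distance from v to span{e_j}.)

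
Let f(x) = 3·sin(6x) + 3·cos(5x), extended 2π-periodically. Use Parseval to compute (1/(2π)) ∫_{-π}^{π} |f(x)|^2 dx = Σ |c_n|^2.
Σ |c_n|^2 = 9

Expand |f|^2 and use orthogonality of {sin(nx), cos(mx)} on [-π, π]:
  ∫_{-π}^{π} sin(nx)^2 dx = π, ∫ cos(mx)^2 dx = π, and cross terms integrate to 0.
So ∫_{-π}^{π} f(x)^2 dx = 3^2 · π + 3^2 · π = (9 + 9)π.
Divide by 2π: (9 + 9)/2 = 9.
By Parseval, this equals Σ |c_n|^2.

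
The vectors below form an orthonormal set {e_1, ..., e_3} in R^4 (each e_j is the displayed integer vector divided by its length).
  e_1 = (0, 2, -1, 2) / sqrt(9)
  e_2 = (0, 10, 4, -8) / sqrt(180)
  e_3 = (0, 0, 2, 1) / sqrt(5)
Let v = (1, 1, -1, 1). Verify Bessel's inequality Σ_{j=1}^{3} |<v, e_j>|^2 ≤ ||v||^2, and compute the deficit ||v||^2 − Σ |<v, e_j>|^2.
Σ |<v, e_j>|^2 = 3; ||v||^2 = 4; deficit = 1

Write each e_j = u_j / sqrt(<u_j, u_j>) where u_j is the displayed integer vector. Then <v, e_j> = <v, u_j> / sqrt(<u_j, u_j>), so |<v, e_j>|^2 = <v, u_j>^2 / <u_j, u_j>.
Coefficients: <v, e_1> = 5/sqrt(9), <v, e_2> = -2/sqrt(180), <v, e_3> = -1/sqrt(5).
Square and sum: Σ |<v, e_j>|^2 = 3.
Compute ||v||^2 = v·v = 4.
Deficit = 4 − 3 = 1 ≥ 0, confirming Bessel's inequality. (The deficit equals ||v − Σ <v,e_j> e_j||^2, the squared distance from v to span{e_j}.)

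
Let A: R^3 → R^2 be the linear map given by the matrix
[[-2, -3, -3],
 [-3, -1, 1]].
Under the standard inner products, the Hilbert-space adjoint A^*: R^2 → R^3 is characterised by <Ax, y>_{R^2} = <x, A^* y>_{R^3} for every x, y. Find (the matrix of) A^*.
A^* = A^T =
[[-2, -3],
 [-3, -1],
 [-3, 1]]

For real matrices with standard dot products, the defining identity <Ax, y> = <x, A^* y> gives (Ax)^T y = x^T (A^*) y, i.e. x^T A^T y = x^T (A^*) y. Since this holds for all x, y, we must have A^* = A^T. Therefore
A^* =
[[-2, -3],
 [-3, -1],
 [-3, 1]].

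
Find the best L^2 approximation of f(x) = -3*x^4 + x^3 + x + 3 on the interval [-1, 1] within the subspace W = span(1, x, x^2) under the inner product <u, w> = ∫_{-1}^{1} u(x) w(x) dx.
g(x) = -18*x^2/7 + 8*x/5 + 114/35

The best approximation g ∈ W is the orthogonal projection of f onto W. Writing g = a_0 + a_1 x + a_2 x^2, the coefficients solve the normal equations G · a = b where
  G_{ij} = <φ_i, φ_j> and b_i = <f, φ_i>, with φ_0 = 1, φ_1 = x, φ_2 = x^2.
G =
  [2, 0, 2/3]
  [0, 2/3, 0]
  [2/3, 0, 2/5],
b = (24/5, 16/15, 8/7).
Solving gives a_0 = 114/35, a_1 = 8/5, a_2 = -18/7, so
  g(x) = -18*x^2/7 + 8*x/5 + 114/35.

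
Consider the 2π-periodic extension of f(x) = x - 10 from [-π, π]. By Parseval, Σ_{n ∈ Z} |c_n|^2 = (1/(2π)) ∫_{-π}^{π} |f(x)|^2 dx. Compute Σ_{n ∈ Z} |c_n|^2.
Σ |c_n|^2 = π^2/3 + 100

Expand and integrate term by term over [-π, π]:
  ∫ (x)^2 dx = 1·(2π^3/3); ∫ 2·1·(-10)·x dx = 0 (odd integrand); ∫ (-10)^2 dx = 100·2π.
So (1/(2π)) ∫_{-π}^{π} (x - 10)^2 dx = 1π^2/3 + 100 = π^2/3 + 100.
Parseval ⇒ Σ |c_n|^2 = π^2/3 + 100.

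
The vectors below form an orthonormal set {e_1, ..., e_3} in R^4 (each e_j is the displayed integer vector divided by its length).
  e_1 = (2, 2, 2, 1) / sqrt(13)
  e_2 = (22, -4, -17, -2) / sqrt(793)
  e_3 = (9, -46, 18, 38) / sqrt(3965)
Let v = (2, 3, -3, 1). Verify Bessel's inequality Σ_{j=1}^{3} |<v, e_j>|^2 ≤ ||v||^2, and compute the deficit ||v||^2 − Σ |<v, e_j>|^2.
Σ |<v, e_j>|^2 = 966/65; ||v||^2 = 23; deficit = 529/65

Write each e_j = u_j / sqrt(<u_j, u_j>) where u_j is the displayed integer vector. Then <v, e_j> = <v, u_j> / sqrt(<u_j, u_j>), so |<v, e_j>|^2 = <v, u_j>^2 / <u_j, u_j>.
Coefficients: <v, e_1> = 5/sqrt(13), <v, e_2> = 81/sqrt(793), <v, e_3> = -136/sqrt(3965).
Square and sum: Σ |<v, e_j>|^2 = 966/65.
Compute ||v||^2 = v·v = 23.
Deficit = 23 − 966/65 = 529/65 ≥ 0, confirming Bessel's inequality. (The deficit equals ||v − Σ <v,e_j> e_j||^2, the squared distance from v to span{e_j}.)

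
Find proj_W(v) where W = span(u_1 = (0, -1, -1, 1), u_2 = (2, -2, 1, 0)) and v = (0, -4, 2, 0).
proj_W(v) = (28/13, -32/13, 10/13, 4/13)

Set up U = [u_1 | ... | u_2] ∈ R^(4×2). The projector onto W = col(U) is P = U (U^T U)^(-1) U^T.
Compute U^T U =
  [3, 1]
  [1, 9],
and U^T v = (2, 10).
Solve U^T U · c = U^T v for the coefficients: c = (4/13, 14/13). The projection is proj_W(v) = U c.
Check: (v - proj_W(v)) · u_1 = 0  (should be 0).
Check: (v - proj_W(v)) · u_2 = 0  (should be 0).
Result: proj_W(v) = (28/13, -32/13, 10/13, 4/13).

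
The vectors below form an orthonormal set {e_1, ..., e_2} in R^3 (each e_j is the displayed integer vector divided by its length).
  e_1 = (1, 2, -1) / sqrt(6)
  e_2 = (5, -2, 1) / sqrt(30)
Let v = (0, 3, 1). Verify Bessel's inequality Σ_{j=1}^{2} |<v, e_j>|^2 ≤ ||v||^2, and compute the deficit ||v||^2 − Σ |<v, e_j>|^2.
Σ |<v, e_j>|^2 = 5; ||v||^2 = 10; deficit = 5

Write each e_j = u_j / sqrt(<u_j, u_j>) where u_j is the displayed integer vector. Then <v, e_j> = <v, u_j> / sqrt(<u_j, u_j>), so |<v, e_j>|^2 = <v, u_j>^2 / <u_j, u_j>.
Coefficients: <v, e_1> = 5/sqrt(6), <v, e_2> = -5/sqrt(30).
Square and sum: Σ |<v, e_j>|^2 = 5.
Compute ||v||^2 = v·v = 10.
Deficit = 10 − 5 = 5 ≥ 0, confirming Bessel's inequality. (The deficit equals ||v − Σ <v,e_j> e_j||^2, the squared distance from v to span{e_j}.)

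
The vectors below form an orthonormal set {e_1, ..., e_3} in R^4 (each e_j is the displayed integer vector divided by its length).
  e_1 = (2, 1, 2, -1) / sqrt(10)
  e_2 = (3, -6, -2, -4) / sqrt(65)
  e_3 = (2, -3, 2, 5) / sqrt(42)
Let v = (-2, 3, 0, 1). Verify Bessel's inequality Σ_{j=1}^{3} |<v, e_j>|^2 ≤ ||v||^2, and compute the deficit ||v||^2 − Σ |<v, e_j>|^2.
Σ |<v, e_j>|^2 = 3818/273; ||v||^2 = 14; deficit = 4/273

Write each e_j = u_j / sqrt(<u_j, u_j>) where u_j is the displayed integer vector. Then <v, e_j> = <v, u_j> / sqrt(<u_j, u_j>), so |<v, e_j>|^2 = <v, u_j>^2 / <u_j, u_j>.
Coefficients: <v, e_1> = -2/sqrt(10), <v, e_2> = -28/sqrt(65), <v, e_3> = -8/sqrt(42).
Square and sum: Σ |<v, e_j>|^2 = 3818/273.
Compute ||v||^2 = v·v = 14.
Deficit = 14 − 3818/273 = 4/273 ≥ 0, confirming Bessel's inequality. (The deficit equals ||v − Σ <v,e_j> e_j||^2, the squared distance from v to span{e_j}.)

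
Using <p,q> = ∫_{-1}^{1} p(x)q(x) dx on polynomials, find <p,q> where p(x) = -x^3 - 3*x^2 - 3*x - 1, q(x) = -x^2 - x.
<p,q> = 64/15

Expand the product: p(x)·q(x) = x^5 + 4*x^4 + 6*x^3 + 4*x^2 + x.
∫_{-1}^{1} of each monomial x^k gives [2/(k+1) if k even, 0 if k odd]. Integrating term-by-term (or equivalently evaluating the antiderivative F(x) = x^6/6 + 4*x^5/5 + 3*x^4/2 + 4*x^3/3 + x^2/2 at the endpoints):
  F(1) − F(−1) = 43/10 − (1/30) = 64/15.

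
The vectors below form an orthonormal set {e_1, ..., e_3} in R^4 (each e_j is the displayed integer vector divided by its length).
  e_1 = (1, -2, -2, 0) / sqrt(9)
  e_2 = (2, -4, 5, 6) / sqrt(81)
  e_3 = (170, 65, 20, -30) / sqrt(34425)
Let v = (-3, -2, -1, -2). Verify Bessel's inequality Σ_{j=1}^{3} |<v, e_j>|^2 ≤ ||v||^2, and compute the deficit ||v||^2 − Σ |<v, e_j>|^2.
Σ |<v, e_j>|^2 = 242/17; ||v||^2 = 18; deficit = 64/17

Write each e_j = u_j / sqrt(<u_j, u_j>) where u_j is the displayed integer vector. Then <v, e_j> = <v, u_j> / sqrt(<u_j, u_j>), so |<v, e_j>|^2 = <v, u_j>^2 / <u_j, u_j>.
Coefficients: <v, e_1> = 3/sqrt(9), <v, e_2> = -15/sqrt(81), <v, e_3> = -600/sqrt(34425).
Square and sum: Σ |<v, e_j>|^2 = 242/17.
Compute ||v||^2 = v·v = 18.
Deficit = 18 − 242/17 = 64/17 ≥ 0, confirming Bessel's inequality. (The deficit equals ||v − Σ <v,e_j> e_j||^2, the squared distance from v to span{e_j}.)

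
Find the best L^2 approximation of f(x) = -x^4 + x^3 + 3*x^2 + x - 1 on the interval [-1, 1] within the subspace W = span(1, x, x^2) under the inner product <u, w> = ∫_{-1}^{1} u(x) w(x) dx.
g(x) = 15*x^2/7 + 8*x/5 - 32/35

The best approximation g ∈ W is the orthogonal projection of f onto W. Writing g = a_0 + a_1 x + a_2 x^2, the coefficients solve the normal equations G · a = b where
  G_{ij} = <φ_i, φ_j> and b_i = <f, φ_i>, with φ_0 = 1, φ_1 = x, φ_2 = x^2.
G =
  [2, 0, 2/3]
  [0, 2/3, 0]
  [2/3, 0, 2/5],
b = (-2/5, 16/15, 26/105).
Solving gives a_0 = -32/35, a_1 = 8/5, a_2 = 15/7, so
  g(x) = 15*x^2/7 + 8*x/5 - 32/35.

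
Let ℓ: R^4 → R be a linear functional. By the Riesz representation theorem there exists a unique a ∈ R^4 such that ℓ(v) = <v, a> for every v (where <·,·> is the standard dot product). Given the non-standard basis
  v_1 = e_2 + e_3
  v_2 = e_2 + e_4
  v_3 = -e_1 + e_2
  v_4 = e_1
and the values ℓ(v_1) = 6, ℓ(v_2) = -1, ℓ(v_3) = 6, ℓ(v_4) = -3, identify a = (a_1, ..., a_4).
a = (-3, 3, 3, -4)

Write a = (a_1, ..., a_4) in the standard basis. For each basis vector v_i, ℓ(v_i) = <v_i, a> is a linear equation in the a_j's. Collect the n equations into a matrix system V a = ℓ, where row i of V is v_i (expressed in the standard basis). Since V is invertible (lower-triangular with 1s on the diagonal, up to permutation), solve by back-substitution:
  V =
[[0, 1, 1, 0],
 [0, 1, 0, 1],
 [-1, 1, 0, 0],
 [1, 0, 0, 0]]
  V a = (6, -1, 6, -3)
Solving gives a = (-3, 3, 3, -4).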